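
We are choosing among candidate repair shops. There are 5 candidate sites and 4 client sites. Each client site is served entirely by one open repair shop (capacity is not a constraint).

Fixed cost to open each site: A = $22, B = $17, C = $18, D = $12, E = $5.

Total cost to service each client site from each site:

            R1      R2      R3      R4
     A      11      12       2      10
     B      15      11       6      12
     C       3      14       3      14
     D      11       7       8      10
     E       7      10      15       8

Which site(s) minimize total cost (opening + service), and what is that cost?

Open E only; minimum total cost 45.

For any fixed open set, each client site goes to its cheapest open site; total = fixed + service.
{E}: R1→E 7, R2→E 10, R3→E 15, R4→E 8. Service 40; fixed 5; total 45.
{C, E}: service 24 + fixed 23 = 47
{D, E}: service 30 + fixed 17 = 47
{A, B, C, D, E}: service 20 + fixed 74 = 94
No other subset beats 45.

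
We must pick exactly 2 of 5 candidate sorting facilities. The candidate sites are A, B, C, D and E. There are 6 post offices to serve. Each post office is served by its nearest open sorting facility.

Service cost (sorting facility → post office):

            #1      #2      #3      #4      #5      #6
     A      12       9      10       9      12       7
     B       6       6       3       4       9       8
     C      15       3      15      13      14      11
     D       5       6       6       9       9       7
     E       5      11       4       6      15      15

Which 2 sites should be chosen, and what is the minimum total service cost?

With exactly 2 open, each post office uses its cheapest among the chosen.
{B, C}: #1→B 6, #2→C 3, #3→B 3, #4→B 4, #5→B 9, #6→B 8. Service cost 33.
{B, D}: service cost 34
{A, B}: service cost 35
Among all 10 size-2 choices, {B, C} is lowest.

Choose B and C; total service cost 33.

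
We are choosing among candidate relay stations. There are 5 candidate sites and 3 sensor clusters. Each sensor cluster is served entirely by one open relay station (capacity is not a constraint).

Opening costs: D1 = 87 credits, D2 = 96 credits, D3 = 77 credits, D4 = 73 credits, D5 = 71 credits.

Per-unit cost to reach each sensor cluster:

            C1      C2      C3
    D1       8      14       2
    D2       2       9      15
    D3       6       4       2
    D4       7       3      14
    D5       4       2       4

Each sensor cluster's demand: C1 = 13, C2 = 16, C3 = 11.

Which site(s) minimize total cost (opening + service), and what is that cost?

Open D5 only; minimum total cost 199.

For any fixed open set, each sensor cluster goes to its cheapest open site; total = fixed + service.
{D5}: C1→D5 4·13=52, C2→D5 2·16=32, C3→D5 4·11=44. Service 128; fixed 71; total 199.
{D3}: service 164 + fixed 77 = 241
{D3, D5}: service 106 + fixed 148 = 254
{D1, D2, D3, D4, D5}: C1→D2 2·13=26, C2→D5 2·16=32, C3→D1 2·11=22. Service 80; fixed 404; total 484.
No other subset beats 199.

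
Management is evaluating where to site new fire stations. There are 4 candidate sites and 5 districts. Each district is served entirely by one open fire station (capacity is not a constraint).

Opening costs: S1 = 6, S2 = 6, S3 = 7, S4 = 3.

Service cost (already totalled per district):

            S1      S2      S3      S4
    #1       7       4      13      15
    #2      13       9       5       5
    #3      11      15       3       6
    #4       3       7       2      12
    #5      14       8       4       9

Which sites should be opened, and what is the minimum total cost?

For any fixed open set, each district goes to its cheapest open site; total = fixed + service.
{S2, S3}: #1→S2 4, #2→S3 5, #3→S3 3, #4→S3 2, #5→S3 4. Service 18; fixed 13; total 31.
{S1, S3}: #1→S1 7, #2→S3 5, #3→S3 3, #4→S3 2, #5→S3 4. Service 21; fixed 13; total 34.
{S2, S3, S4}: #1→S2 4, #2→S3 5, #3→S3 3, #4→S3 2, #5→S3 4. Service 18; fixed 16; total 34.
{S1, S2, S3, S4}: #1→S2 4, #2→S3 5, #3→S3 3, #4→S3 2, #5→S3 4. Service 18; fixed 22; total 40.
(All 15 nonempty subsets were checked; S2 and S3 is lowest.)

Open S2 and S3; minimum total cost 31.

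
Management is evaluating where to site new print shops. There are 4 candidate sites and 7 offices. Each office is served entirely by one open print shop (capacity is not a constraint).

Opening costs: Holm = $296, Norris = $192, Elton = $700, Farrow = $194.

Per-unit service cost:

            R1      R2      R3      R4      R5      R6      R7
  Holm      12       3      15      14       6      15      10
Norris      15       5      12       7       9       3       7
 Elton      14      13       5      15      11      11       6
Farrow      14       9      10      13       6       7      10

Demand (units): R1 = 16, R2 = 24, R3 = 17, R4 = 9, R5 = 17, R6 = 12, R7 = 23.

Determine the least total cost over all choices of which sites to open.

For any fixed open set, each office goes to its cheapest open site; total = fixed + service.
{Norris}: R1→Norris 15·16=240, R2→Norris 5·24=120, R3→Norris 12·17=204, R4→Norris 7·9=63, R5→Norris 9·17=153, R6→Norris 3·12=36, R7→Norris 7·23=161. Service 977; fixed 192; total 1169.
{Norris, Farrow}: service 876 + fixed 386 = 1262
{Holm, Norris}: R1→Holm 12·16=192, R2→Holm 3·24=72, R3→Norris 12·17=204, R4→Norris 7·9=63, R5→Holm 6·17=102, R6→Norris 3·12=36, R7→Norris 7·23=161. Service 830; fixed 488; total 1318.
{Holm, Norris, Elton, Farrow}: service 688 + fixed 1382 = 2070
No other subset beats 1169.

Minimum total cost: 1169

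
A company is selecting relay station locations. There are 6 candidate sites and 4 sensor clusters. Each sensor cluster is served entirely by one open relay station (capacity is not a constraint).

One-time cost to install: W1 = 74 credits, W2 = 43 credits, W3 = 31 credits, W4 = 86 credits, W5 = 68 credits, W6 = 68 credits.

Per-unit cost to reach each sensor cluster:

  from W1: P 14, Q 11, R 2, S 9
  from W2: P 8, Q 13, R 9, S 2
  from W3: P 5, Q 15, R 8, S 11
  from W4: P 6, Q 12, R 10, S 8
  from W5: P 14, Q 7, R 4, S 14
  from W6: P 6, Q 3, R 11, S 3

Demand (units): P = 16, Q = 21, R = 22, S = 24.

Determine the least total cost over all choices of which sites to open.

For any fixed open set, each sensor cluster goes to its cheapest open site; total = fixed + service.
{W1, W6}: P→W6 6·16=96, Q→W6 3·21=63, R→W1 2·22=44, S→W6 3·24=72. Service 275; fixed 142; total 417.
{W1, W3, W6}: service 259 + fixed 173 = 432
{W1, W2, W6}: service 251 + fixed 185 = 436
{W1, W2, W3, W4, W5, W6}: P→W3 5·16=80, Q→W6 3·21=63, R→W1 2·22=44, S→W2 2·24=48. Service 235; fixed 370; total 605.
No other subset beats 417.

Minimum total cost: 417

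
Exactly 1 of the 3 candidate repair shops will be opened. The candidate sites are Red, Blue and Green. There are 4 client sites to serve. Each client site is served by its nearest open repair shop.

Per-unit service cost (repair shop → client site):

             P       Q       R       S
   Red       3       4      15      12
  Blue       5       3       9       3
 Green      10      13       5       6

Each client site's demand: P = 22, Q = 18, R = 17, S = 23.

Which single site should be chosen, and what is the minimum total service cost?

With exactly 1 open, each client site uses its cheapest among the chosen.
{Blue}: P→Blue 5·22=110, Q→Blue 3·18=54, R→Blue 9·17=153, S→Blue 3·23=69. Service cost 386.
{Red}: service cost 669
{Green}: service cost 677
Among all 3 size-1 choices, {Blue} is lowest.

Choose Blue only; total service cost 386.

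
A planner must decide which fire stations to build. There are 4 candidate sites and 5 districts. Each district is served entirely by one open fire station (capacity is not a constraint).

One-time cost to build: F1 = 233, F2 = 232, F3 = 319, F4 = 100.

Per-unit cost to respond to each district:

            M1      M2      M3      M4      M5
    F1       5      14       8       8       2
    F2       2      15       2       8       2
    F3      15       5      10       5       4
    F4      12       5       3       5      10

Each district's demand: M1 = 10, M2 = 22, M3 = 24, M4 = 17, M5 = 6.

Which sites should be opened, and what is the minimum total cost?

Open F4 only; minimum total cost 547.

For any fixed open set, each district goes to its cheapest open site; total = fixed + service.
{F4}: M1→F4 12·10=120, M2→F4 5·22=110, M3→F4 3·24=72, M4→F4 5·17=85, M5→F4 10·6=60. Service 447; fixed 100; total 547.
{F2, F4}: service 275 + fixed 332 = 607
{F1, F4}: service 329 + fixed 333 = 662
{F1, F2, F3, F4}: service 275 + fixed 884 = 1159
No other subset beats 547.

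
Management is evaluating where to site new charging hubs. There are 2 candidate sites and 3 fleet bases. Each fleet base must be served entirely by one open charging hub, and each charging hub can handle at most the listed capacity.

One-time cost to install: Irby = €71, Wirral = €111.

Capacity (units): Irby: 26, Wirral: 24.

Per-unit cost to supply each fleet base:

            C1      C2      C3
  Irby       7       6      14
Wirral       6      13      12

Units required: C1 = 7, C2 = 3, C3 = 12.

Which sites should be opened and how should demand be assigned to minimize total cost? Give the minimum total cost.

Open {Irby}: C1→Irby 7·7=49, C2→Irby 6·3=18, C3→Irby 14·12=168.
Loads: Irby carries 22/26. Service 235; fixed 71; total 306.
Next best feasible plan costs 336.

Minimum total cost: 306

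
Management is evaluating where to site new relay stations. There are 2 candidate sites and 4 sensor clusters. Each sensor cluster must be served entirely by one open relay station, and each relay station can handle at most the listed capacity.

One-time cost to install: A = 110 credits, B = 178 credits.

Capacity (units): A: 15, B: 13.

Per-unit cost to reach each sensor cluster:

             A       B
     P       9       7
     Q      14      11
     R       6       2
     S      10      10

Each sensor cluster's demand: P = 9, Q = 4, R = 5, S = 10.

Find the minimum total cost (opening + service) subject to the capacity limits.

Open {A, B}: P→B 7·9=63, Q→B 11·4=44, R→A 6·5=30, S→A 10·10=100.
Loads: A carries 15/15, B carries 13/13. Service 237; fixed 288; total 525.

Minimum total cost: 525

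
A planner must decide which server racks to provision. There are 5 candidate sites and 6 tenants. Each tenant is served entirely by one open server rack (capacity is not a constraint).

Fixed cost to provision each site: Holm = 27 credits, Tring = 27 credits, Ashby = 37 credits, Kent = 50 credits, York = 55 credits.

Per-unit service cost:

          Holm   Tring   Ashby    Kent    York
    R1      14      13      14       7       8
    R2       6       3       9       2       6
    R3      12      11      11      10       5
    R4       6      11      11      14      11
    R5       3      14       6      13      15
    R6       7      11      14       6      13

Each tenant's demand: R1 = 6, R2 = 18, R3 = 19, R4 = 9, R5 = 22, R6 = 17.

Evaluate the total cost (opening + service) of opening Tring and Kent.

Total cost: 832

Each tenant is assigned to its cheapest site among the open ones.
{Tring, Kent}: R1→Kent 7·6=42, R2→Kent 2·18=36, R3→Kent 10·19=190, R4→Tring 11·9=99, R5→Kent 13·22=286, R6→Kent 6·17=102. Service 755; fixed 77; total 832.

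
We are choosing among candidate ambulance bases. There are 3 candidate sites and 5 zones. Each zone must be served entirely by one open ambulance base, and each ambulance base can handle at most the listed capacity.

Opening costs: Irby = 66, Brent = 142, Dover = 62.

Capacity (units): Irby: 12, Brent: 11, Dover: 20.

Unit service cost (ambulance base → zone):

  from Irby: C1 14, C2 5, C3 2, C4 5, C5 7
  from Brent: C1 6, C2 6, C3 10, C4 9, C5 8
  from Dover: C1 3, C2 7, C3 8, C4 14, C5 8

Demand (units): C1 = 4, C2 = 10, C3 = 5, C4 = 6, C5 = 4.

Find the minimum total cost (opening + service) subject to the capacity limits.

Open {Irby, Dover}: C1→Dover 3·4=12, C2→Dover 7·10=70, C3→Irby 2·5=10, C4→Irby 5·6=30, C5→Dover 8·4=32.
Loads: Irby carries 11/12, Dover carries 18/20. Service 154; fixed 128; total 282.
Next best feasible plan costs 308.

Minimum total cost: 282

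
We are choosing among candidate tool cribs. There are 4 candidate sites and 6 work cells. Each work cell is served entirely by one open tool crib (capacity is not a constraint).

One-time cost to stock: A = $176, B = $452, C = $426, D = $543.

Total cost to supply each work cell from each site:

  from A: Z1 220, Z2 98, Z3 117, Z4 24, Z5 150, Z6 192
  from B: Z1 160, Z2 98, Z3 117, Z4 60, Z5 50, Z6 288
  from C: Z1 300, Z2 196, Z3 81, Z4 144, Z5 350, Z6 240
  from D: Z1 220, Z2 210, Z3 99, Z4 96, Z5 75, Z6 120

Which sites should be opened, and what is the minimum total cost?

Open A only; minimum total cost 977.

For any fixed open set, each work cell goes to its cheapest open site; total = fixed + service.
{A}: Z1→A 220, Z2→A 98, Z3→A 117, Z4→A 24, Z5→A 150, Z6→A 192. Service 801; fixed 176; total 977.
{B}: service 773 + fixed 452 = 1225
{A, B}: Z1→B 160, Z2→A 98, Z3→A 117, Z4→A 24, Z5→B 50, Z6→A 192. Service 641; fixed 628; total 1269.
{A, B, C, D}: Z1→B 160, Z2→A 98, Z3→C 81, Z4→A 24, Z5→B 50, Z6→D 120. Service 533; fixed 1597; total 2130.
No other subset beats 977.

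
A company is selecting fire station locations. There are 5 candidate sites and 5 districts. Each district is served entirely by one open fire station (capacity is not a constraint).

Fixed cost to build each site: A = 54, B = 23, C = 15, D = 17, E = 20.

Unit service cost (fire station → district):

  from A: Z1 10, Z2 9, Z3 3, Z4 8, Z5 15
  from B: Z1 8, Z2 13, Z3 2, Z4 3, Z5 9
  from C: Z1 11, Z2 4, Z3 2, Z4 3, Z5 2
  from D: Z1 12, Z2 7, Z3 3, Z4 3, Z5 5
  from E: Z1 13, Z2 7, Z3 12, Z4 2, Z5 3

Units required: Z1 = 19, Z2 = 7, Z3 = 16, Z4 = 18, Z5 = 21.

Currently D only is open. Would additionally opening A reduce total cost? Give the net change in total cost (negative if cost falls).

Current service cost with {D}: 484.
Adding A: each district re-picks its cheapest; new service cost 446, saving 38.
Extra fixed cost: 54. Net change = 54 − 38 = 16.
(Totals: 501 → 517.)

No — net change +16 (cost rises by 16).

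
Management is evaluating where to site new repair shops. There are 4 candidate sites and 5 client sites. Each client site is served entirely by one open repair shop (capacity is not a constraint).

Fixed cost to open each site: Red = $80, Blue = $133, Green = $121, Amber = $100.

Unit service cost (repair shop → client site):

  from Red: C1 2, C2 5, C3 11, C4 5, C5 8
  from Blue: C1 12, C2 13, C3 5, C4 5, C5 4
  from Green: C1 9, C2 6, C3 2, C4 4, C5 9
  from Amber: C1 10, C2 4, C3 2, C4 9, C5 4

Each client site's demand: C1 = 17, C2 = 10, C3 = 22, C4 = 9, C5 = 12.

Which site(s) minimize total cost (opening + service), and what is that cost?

For any fixed open set, each client site goes to its cheapest open site; total = fixed + service.
{Red, Amber}: C1→Red 2·17=34, C2→Amber 4·10=40, C3→Amber 2·22=44, C4→Red 5·9=45, C5→Amber 4·12=48. Service 211; fixed 180; total 391.
{Red, Green}: service 260 + fixed 201 = 461
{Amber}: service 383 + fixed 100 = 483
{Red, Blue, Green, Amber}: C1→Red 2·17=34, C2→Amber 4·10=40, C3→Green 2·22=44, C4→Green 4·9=36, C5→Blue 4·12=48. Service 202; fixed 434; total 636.
No other subset beats 391.

Open Red and Amber; minimum total cost 391.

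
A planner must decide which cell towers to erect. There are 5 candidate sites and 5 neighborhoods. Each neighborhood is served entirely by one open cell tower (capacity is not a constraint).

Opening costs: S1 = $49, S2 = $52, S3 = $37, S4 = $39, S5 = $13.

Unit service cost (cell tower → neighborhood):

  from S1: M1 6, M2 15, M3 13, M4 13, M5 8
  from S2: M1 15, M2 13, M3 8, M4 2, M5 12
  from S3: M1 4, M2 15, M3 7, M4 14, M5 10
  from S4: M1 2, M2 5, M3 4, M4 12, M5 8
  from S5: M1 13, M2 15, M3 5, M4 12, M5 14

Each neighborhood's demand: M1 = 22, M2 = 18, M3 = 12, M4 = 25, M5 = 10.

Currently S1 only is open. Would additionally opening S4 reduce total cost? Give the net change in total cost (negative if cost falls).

Yes — net change −362 (cost falls by 362).

Current service cost with {S1}: 963.
Adding S4: each neighborhood re-picks its cheapest; new service cost 562, saving 401.
Extra fixed cost: 39. Net change = 39 − 401 = -362.
(Totals: 1012 → 650.)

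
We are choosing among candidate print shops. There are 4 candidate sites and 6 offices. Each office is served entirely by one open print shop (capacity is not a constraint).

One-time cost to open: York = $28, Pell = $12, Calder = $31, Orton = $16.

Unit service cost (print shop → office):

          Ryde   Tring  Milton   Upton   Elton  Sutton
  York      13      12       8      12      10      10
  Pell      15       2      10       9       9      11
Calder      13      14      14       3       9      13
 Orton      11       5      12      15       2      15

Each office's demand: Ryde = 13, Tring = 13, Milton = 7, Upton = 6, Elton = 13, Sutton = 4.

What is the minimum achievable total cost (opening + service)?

For any fixed open set, each office goes to its cheapest open site; total = fixed + service.
{Pell, Calder, Orton}: Ryde→Orton 11·13=143, Tring→Pell 2·13=26, Milton→Pell 10·7=70, Upton→Calder 3·6=18, Elton→Orton 2·13=26, Sutton→Pell 11·4=44. Service 327; fixed 59; total 386.
{Pell, Orton}: service 363 + fixed 28 = 391
{York, Pell, Calder, Orton}: service 309 + fixed 87 = 396
{Pell}: service 506 + fixed 12 = 518
No other subset beats 386.

Minimum total cost: 386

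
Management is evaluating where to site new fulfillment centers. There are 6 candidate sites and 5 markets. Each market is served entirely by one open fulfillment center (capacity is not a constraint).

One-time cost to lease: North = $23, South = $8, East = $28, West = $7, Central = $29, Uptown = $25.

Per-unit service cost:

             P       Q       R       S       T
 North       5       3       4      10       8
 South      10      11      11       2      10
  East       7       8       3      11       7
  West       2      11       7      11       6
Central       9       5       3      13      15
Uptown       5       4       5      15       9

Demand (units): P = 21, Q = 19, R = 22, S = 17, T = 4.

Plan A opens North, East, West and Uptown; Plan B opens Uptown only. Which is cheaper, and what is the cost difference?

Plan A is cheaper by 165.

Plan A: {North, East, West, Uptown}: P→West 2·21=42, Q→North 3·19=57, R→East 3·22=66, S→North 10·17=170, T→West 6·4=24. Service 359; fixed 83; total 442.
Plan B: {Uptown}: P→Uptown 5·21=105, Q→Uptown 4·19=76, R→Uptown 5·22=110, S→Uptown 15·17=255, T→Uptown 9·4=36. Service 582; fixed 25; total 607.
Difference: |442 − 607| = 165.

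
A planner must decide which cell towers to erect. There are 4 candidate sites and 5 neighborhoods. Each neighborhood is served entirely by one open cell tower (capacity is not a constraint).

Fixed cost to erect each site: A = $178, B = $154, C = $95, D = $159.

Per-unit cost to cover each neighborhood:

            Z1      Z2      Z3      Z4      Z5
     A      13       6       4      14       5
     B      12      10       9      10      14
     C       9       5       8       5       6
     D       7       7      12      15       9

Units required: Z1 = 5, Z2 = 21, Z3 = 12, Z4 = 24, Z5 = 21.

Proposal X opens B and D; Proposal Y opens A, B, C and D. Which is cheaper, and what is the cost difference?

Proposal Y is cheaper by 33.

Proposal X: {B, D}: Z1→D 7·5=35, Z2→D 7·21=147, Z3→B 9·12=108, Z4→B 10·24=240, Z5→D 9·21=189. Service 719; fixed 313; total 1032.
Proposal Y: {A, B, C, D}: Z1→D 7·5=35, Z2→C 5·21=105, Z3→A 4·12=48, Z4→C 5·24=120, Z5→A 5·21=105. Service 413; fixed 586; total 999.
Difference: |1032 − 999| = 33.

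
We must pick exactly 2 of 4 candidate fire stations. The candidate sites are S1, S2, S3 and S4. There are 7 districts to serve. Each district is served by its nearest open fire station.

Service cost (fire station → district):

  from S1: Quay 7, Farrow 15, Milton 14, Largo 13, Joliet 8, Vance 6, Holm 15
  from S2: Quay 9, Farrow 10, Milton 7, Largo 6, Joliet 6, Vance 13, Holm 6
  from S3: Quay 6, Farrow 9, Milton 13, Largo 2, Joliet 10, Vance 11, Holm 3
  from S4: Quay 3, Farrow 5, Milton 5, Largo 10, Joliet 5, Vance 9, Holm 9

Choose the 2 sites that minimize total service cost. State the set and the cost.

With exactly 2 open, each district uses its cheapest among the chosen.
{S3, S4}: Quay→S4 3, Farrow→S4 5, Milton→S4 5, Largo→S3 2, Joliet→S4 5, Vance→S4 9, Holm→S3 3. Service cost 32.
{S2, S4}: service cost 39
{S1, S4}: service cost 43
Among all 6 size-2 choices, {S3, S4} is lowest.

Choose S3 and S4; total service cost 32.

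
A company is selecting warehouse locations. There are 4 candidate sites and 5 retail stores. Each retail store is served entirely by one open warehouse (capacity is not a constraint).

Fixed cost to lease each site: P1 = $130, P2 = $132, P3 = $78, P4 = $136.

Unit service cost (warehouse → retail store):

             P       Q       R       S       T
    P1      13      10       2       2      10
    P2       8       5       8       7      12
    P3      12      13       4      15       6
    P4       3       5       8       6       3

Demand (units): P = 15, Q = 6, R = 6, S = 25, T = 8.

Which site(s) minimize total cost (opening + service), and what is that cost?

For any fixed open set, each retail store goes to its cheapest open site; total = fixed + service.
{P1, P4}: P→P4 3·15=45, Q→P4 5·6=30, R→P1 2·6=12, S→P1 2·25=50, T→P4 3·8=24. Service 161; fixed 266; total 427.
{P4}: P→P4 3·15=45, Q→P4 5·6=30, R→P4 8·6=48, S→P4 6·25=150, T→P4 3·8=24. Service 297; fixed 136; total 433.
{P3, P4}: P→P4 3·15=45, Q→P4 5·6=30, R→P3 4·6=24, S→P4 6·25=150, T→P4 3·8=24. Service 273; fixed 214; total 487.
{P1, P2, P3, P4}: service 161 + fixed 476 = 637
No other subset beats 427.

Open P1 and P4; minimum total cost 427.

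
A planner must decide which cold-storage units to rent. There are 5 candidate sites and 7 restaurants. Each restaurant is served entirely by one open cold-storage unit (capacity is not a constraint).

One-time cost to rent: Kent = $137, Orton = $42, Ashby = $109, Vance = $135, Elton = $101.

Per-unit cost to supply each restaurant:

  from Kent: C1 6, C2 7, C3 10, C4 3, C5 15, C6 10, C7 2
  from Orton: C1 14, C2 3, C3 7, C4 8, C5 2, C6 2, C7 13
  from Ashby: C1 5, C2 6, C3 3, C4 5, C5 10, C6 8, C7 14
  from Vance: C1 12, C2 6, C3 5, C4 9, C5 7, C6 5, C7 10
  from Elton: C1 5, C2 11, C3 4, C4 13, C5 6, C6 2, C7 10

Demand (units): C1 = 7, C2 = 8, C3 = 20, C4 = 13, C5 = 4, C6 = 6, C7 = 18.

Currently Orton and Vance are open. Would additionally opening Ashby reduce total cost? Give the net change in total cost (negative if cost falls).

Yes — net change −19 (cost falls by 19).

Current service cost with {Orton, Vance}: 512.
Adding Ashby: each restaurant re-picks its cheapest; new service cost 384, saving 128.
Extra fixed cost: 109. Net change = 109 − 128 = -19.
(Totals: 689 → 670.)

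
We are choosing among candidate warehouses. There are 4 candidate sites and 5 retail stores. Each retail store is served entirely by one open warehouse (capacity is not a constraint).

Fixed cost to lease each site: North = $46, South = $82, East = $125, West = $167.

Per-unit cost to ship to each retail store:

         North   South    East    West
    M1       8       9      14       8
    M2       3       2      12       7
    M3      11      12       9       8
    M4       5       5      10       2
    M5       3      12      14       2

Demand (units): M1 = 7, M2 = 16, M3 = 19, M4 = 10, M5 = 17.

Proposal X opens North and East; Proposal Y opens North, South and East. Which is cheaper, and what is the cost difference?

Proposal X is cheaper by 66.

Proposal X: {North, East}: M1→North 8·7=56, M2→North 3·16=48, M3→East 9·19=171, M4→North 5·10=50, M5→North 3·17=51. Service 376; fixed 171; total 547.
Proposal Y: {North, South, East}: M1→North 8·7=56, M2→South 2·16=32, M3→East 9·19=171, M4→North 5·10=50, M5→North 3·17=51. Service 360; fixed 253; total 613.
Difference: |547 − 613| = 66.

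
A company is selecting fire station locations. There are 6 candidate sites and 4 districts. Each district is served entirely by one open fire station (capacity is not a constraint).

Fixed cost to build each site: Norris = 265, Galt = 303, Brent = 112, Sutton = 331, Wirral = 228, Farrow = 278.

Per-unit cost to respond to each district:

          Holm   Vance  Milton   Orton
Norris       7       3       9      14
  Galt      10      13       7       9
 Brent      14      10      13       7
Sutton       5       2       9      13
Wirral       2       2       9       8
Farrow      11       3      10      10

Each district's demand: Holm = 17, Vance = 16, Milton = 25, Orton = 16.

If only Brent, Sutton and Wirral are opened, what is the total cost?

Total cost: 1074

Each district is assigned to its cheapest site among the open ones.
{Brent, Sutton, Wirral}: Holm→Wirral 2·17=34, Vance→Sutton 2·16=32, Milton→Sutton 9·25=225, Orton→Brent 7·16=112. Service 403; fixed 671; total 1074.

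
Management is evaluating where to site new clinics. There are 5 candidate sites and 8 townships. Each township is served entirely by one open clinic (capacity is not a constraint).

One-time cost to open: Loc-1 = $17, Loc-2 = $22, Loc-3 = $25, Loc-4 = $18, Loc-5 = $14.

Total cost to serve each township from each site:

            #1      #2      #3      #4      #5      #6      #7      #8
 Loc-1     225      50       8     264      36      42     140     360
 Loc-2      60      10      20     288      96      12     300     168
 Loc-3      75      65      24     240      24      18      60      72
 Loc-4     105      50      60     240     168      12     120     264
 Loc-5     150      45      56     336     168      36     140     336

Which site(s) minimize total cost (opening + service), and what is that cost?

Open Loc-2 and Loc-3; minimum total cost 545.

For any fixed open set, each township goes to its cheapest open site; total = fixed + service.
{Loc-2, Loc-3}: #1→Loc-2 60, #2→Loc-2 10, #3→Loc-2 20, #4→Loc-3 240, #5→Loc-3 24, #6→Loc-2 12, #7→Loc-3 60, #8→Loc-3 72. Service 498; fixed 47; total 545.
{Loc-1, Loc-2, Loc-3}: service 486 + fixed 64 = 550
{Loc-2, Loc-3, Loc-5}: service 498 + fixed 61 = 559
{Loc-1, Loc-2, Loc-3, Loc-4, Loc-5}: #1→Loc-2 60, #2→Loc-2 10, #3→Loc-1 8, #4→Loc-3 240, #5→Loc-3 24, #6→Loc-2 12, #7→Loc-3 60, #8→Loc-3 72. Service 486; fixed 96; total 582.
No other subset beats 545.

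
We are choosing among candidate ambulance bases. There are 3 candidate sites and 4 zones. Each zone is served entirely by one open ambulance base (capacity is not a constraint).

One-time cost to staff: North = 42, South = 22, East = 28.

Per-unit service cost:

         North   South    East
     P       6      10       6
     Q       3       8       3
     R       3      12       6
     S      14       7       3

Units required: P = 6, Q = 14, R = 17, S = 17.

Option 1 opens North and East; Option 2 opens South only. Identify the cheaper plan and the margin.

Option 1: {North, East}: P→North 6·6=36, Q→North 3·14=42, R→North 3·17=51, S→East 3·17=51. Service 180; fixed 70; total 250.
Option 2: {South}: P→South 10·6=60, Q→South 8·14=112, R→South 12·17=204, S→South 7·17=119. Service 495; fixed 22; total 517.
Difference: |250 − 517| = 267.

Option 1 is cheaper by 267.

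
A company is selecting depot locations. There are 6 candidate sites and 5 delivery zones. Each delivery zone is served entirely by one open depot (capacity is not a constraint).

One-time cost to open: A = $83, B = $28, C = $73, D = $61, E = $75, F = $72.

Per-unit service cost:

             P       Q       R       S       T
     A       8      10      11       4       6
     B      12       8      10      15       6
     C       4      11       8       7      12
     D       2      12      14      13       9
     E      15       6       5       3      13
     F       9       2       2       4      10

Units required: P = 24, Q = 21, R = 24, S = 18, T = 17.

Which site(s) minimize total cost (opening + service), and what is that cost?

Open B, D and F; minimum total cost 473.

For any fixed open set, each delivery zone goes to its cheapest open site; total = fixed + service.
{B, D, F}: P→D 2·24=48, Q→F 2·21=42, R→F 2·24=48, S→F 4·18=72, T→B 6·17=102. Service 312; fixed 161; total 473.
{D, F}: service 363 + fixed 133 = 496
{A, D, F}: service 312 + fixed 216 = 528
{A, B, C, D, E, F}: service 294 + fixed 392 = 686
No other subset beats 473.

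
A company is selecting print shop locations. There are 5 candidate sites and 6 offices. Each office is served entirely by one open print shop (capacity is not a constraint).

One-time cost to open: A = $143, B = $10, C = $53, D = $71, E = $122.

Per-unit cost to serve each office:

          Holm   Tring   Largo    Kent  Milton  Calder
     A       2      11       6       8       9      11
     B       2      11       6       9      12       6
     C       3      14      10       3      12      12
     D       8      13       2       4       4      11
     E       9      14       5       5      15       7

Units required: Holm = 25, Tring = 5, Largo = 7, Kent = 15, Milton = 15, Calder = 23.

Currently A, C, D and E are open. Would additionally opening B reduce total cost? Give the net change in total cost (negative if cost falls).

Current service cost with {A, C, D, E}: 385.
Adding B: each office re-picks its cheapest; new service cost 362, saving 23.
Extra fixed cost: 10. Net change = 10 − 23 = -13.
(Totals: 774 → 761.)

Yes — net change −13 (cost falls by 13).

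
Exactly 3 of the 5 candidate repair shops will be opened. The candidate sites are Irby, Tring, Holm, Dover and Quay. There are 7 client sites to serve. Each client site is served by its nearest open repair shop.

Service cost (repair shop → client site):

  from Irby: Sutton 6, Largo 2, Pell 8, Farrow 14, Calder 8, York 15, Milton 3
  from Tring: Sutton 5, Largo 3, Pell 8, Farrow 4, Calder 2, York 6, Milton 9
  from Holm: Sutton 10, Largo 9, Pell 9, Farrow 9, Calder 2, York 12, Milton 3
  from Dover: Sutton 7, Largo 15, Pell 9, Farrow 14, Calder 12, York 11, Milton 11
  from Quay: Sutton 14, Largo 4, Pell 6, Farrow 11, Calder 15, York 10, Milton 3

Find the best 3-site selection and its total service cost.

Choose Irby, Tring and Quay; total service cost 28.

With exactly 3 open, each client site uses its cheapest among the chosen.
{Irby, Tring, Quay}: Sutton→Tring 5, Largo→Irby 2, Pell→Quay 6, Farrow→Tring 4, Calder→Tring 2, York→Tring 6, Milton→Irby 3. Service cost 28.
{Tring, Holm, Quay}: service cost 29
{Tring, Dover, Quay}: service cost 29
Among all 10 size-3 choices, {Irby, Tring, Quay} is lowest.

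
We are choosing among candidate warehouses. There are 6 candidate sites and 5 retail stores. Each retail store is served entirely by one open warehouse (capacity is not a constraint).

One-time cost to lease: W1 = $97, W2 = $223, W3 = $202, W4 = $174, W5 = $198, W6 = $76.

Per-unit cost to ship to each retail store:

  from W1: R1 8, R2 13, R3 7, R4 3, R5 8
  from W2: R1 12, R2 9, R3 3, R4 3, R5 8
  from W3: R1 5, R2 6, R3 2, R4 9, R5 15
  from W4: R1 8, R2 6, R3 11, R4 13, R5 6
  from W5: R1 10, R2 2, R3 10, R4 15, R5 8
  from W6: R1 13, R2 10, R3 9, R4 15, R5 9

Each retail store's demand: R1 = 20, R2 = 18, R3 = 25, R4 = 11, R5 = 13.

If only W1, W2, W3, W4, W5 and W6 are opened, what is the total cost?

Total cost: 1267

Each retail store is assigned to its cheapest site among the open ones.
{W1, W2, W3, W4, W5, W6}: R1→W3 5·20=100, R2→W5 2·18=36, R3→W3 2·25=50, R4→W1 3·11=33, R5→W4 6·13=78. Service 297; fixed 970; total 1267.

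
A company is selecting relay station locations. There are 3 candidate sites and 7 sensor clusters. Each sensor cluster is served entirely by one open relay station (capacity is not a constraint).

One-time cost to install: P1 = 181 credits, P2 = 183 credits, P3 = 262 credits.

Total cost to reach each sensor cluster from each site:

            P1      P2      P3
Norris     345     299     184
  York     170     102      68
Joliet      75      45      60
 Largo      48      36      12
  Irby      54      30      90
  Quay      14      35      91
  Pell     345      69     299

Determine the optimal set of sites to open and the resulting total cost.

Open P2 only; minimum total cost 799.

For any fixed open set, each sensor cluster goes to its cheapest open site; total = fixed + service.
{P2}: Norris→P2 299, York→P2 102, Joliet→P2 45, Largo→P2 36, Irby→P2 30, Quay→P2 35, Pell→P2 69. Service 616; fixed 183; total 799.
{P2, P3}: service 443 + fixed 445 = 888
{P1, P2}: service 595 + fixed 364 = 959
{P1, P2, P3}: service 422 + fixed 626 = 1048
(All 7 nonempty subsets were checked; P2 only is lowest.)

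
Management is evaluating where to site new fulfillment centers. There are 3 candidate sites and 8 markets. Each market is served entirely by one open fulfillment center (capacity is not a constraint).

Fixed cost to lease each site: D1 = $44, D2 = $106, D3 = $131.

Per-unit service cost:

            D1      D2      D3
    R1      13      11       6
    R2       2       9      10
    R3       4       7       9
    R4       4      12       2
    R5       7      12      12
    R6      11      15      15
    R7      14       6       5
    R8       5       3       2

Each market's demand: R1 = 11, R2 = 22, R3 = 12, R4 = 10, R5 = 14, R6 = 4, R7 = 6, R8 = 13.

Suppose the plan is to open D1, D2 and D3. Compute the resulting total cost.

Total cost: 657

Each market is assigned to its cheapest site among the open ones.
{D1, D2, D3}: R1→D3 6·11=66, R2→D1 2·22=44, R3→D1 4·12=48, R4→D3 2·10=20, R5→D1 7·14=98, R6→D1 11·4=44, R7→D3 5·6=30, R8→D3 2·13=26. Service 376; fixed 281; total 657.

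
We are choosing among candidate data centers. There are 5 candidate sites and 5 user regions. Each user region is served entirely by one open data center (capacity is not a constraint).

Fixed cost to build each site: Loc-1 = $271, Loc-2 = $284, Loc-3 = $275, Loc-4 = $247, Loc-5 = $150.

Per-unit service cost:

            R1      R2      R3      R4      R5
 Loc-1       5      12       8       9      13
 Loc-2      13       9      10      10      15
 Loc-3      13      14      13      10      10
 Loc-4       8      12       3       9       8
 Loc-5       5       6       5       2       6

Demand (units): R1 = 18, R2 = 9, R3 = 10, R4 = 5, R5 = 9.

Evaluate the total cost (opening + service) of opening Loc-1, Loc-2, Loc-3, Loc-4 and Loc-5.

Each user region is assigned to its cheapest site among the open ones.
{Loc-1, Loc-2, Loc-3, Loc-4, Loc-5}: R1→Loc-1 5·18=90, R2→Loc-5 6·9=54, R3→Loc-4 3·10=30, R4→Loc-5 2·5=10, R5→Loc-5 6·9=54. Service 238; fixed 1227; total 1465.

Total cost: 1465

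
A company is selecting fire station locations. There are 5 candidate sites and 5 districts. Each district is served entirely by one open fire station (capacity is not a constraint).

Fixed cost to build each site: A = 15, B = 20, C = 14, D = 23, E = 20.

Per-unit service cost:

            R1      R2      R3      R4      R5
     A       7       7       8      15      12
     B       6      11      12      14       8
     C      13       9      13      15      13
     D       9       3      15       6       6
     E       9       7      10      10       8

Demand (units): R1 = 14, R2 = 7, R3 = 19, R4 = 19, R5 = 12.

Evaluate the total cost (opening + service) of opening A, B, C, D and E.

Total cost: 535

Each district is assigned to its cheapest site among the open ones.
{A, B, C, D, E}: R1→B 6·14=84, R2→D 3·7=21, R3→A 8·19=152, R4→D 6·19=114, R5→D 6·12=72. Service 443; fixed 92; total 535.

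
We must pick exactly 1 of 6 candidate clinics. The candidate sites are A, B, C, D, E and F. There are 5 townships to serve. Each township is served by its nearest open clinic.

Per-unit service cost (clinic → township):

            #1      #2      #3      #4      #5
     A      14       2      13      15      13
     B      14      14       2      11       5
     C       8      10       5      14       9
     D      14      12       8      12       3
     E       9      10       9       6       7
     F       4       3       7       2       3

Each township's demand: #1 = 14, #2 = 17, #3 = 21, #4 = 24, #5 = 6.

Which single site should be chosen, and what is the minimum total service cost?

Choose F only; total service cost 320.

With exactly 1 open, each township uses its cheapest among the chosen.
{F}: #1→F 4·14=56, #2→F 3·17=51, #3→F 7·21=147, #4→F 2·24=48, #5→F 3·6=18. Service cost 320.
{E}: service cost 671
{B}: service cost 770
Among all 6 size-1 choices, {F} is lowest.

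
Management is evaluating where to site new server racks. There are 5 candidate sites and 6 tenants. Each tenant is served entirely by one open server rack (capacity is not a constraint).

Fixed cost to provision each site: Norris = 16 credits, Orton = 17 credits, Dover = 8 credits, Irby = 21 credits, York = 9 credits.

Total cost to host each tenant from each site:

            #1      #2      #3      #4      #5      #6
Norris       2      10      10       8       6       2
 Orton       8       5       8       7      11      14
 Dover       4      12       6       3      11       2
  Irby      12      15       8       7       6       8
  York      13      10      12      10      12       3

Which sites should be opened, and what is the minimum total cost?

For any fixed open set, each tenant goes to its cheapest open site; total = fixed + service.
{Dover}: #1→Dover 4, #2→Dover 12, #3→Dover 6, #4→Dover 3, #5→Dover 11, #6→Dover 2. Service 38; fixed 8; total 46.
{Norris, Dover}: service 29 + fixed 24 = 53
{Dover, York}: #1→Dover 4, #2→York 10, #3→Dover 6, #4→Dover 3, #5→Dover 11, #6→Dover 2. Service 36; fixed 17; total 53.
{Norris, Orton, Dover, Irby, York}: service 24 + fixed 71 = 95
No other subset beats 46.

Open Dover only; minimum total cost 46.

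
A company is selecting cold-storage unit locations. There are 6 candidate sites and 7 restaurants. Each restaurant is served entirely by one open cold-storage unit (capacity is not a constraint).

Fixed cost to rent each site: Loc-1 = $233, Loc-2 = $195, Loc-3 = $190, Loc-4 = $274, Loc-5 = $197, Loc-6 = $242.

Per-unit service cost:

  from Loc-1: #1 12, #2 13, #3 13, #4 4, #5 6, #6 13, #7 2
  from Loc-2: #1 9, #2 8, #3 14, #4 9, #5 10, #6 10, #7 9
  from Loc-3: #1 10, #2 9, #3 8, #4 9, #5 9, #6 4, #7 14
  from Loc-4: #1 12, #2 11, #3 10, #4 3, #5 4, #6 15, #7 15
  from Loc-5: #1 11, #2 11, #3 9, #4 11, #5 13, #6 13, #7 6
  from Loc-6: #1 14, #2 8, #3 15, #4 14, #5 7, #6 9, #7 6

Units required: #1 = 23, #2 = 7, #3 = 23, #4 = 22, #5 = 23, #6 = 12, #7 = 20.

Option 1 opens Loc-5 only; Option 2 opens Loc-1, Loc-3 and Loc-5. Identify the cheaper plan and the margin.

Option 2 is cheaper by 140.

Option 1: {Loc-5}: #1→Loc-5 11·23=253, #2→Loc-5 11·7=77, #3→Loc-5 9·23=207, #4→Loc-5 11·22=242, #5→Loc-5 13·23=299, #6→Loc-5 13·12=156, #7→Loc-5 6·20=120. Service 1354; fixed 197; total 1551.
Option 2: {Loc-1, Loc-3, Loc-5}: #1→Loc-3 10·23=230, #2→Loc-3 9·7=63, #3→Loc-3 8·23=184, #4→Loc-1 4·22=88, #5→Loc-1 6·23=138, #6→Loc-3 4·12=48, #7→Loc-1 2·20=40. Service 791; fixed 620; total 1411.
Difference: |1551 − 1411| = 140.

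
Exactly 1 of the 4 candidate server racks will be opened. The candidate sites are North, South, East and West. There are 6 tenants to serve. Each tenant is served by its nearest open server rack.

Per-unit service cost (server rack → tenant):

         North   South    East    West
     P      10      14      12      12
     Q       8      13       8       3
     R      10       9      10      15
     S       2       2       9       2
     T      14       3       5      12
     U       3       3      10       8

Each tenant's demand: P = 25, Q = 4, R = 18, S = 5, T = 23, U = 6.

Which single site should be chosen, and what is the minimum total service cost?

Choose South only; total service cost 661.

With exactly 1 open, each tenant uses its cheapest among the chosen.
{South}: P→South 14·25=350, Q→South 13·4=52, R→South 9·18=162, S→South 2·5=10, T→South 3·23=69, U→South 3·6=18. Service cost 661.
{East}: service cost 732
{North}: service cost 812
Among all 4 size-1 choices, {South} is lowest.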